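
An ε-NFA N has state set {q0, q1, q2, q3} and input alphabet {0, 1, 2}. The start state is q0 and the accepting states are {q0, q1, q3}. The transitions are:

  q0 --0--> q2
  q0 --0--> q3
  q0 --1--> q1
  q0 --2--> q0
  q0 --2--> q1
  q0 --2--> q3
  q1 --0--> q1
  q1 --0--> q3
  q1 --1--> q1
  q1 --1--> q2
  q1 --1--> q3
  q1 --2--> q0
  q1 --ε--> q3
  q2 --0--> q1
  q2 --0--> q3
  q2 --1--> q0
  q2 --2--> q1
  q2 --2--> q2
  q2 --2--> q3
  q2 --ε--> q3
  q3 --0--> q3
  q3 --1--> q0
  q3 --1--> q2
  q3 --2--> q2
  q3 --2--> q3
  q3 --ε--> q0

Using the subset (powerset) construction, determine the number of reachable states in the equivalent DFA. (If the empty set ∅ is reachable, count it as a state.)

4

Start state of the DFA: {q0} (ε-closure of the NFA start).
{q0} --0--> {q0, q2, q3}  [new]
{q0} --1--> {q0, q1, q3}  [new]
{q0} --2--> {q0, q1, q3}  [seen]
{q0, q2, q3} --0--> {q0, q1, q2, q3}  [new]
{q0, q2, q3} --1--> {q0, q1, q2, q3}  [seen]
{q0, q2, q3} --2--> {q0, q1, q2, q3}  [seen]
{q0, q1, q3} --0--> {q0, q1, q2, q3}  [seen]
{q0, q1, q3} --1--> {q0, q1, q2, q3}  [seen]
{q0, q1, q3} --2--> {q0, q1, q2, q3}  [seen]
{q0, q1, q2, q3} --0--> {q0, q1, q2, q3}  [seen]
{q0, q1, q2, q3} --1--> {q0, q1, q2, q3}  [seen]
{q0, q1, q2, q3} --2--> {q0, q1, q2, q3}  [seen]
Reachable DFA states: {q0}, {q0, q2, q3}, {q0, q1, q3}, {q0, q1, q2, q3}.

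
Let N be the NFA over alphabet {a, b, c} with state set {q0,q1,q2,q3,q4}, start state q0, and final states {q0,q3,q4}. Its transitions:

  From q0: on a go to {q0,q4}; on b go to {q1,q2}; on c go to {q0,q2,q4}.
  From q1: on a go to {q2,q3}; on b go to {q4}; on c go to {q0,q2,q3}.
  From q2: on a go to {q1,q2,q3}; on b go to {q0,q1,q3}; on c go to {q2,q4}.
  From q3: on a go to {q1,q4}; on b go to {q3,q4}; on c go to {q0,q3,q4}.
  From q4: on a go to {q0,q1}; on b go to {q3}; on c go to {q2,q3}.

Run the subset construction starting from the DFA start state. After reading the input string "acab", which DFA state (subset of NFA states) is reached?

{q0,q1,q2,q3,q4}

Start: {q0}.
δ(q0,a) = {q0,q4}.
Union: {q0,q4}.
After a: {q0,q4}.
δ(q0,c) = {q0,q2,q4}; δ(q4,c) = {q2,q3}.
Union: {q0,q2,q3,q4}.
After c: {q0,q2,q3,q4}.
δ(q0,a) = {q0,q4}; δ(q2,a) = {q1,q2,q3}; δ(q3,a) = {q1,q4}; δ(q4,a) = {q0,q1}.
Union: {q0,q1,q2,q3,q4}.
After a: {q0,q1,q2,q3,q4}.
δ(q0,b) = {q1,q2}; δ(q1,b) = {q4}; δ(q2,b) = {q0,q1,q3}; δ(q3,b) = {q3,q4}; δ(q4,b) = {q3}.
Union: {q0,q1,q2,q3,q4}.
After b: {q0,q1,q2,q3,q4}.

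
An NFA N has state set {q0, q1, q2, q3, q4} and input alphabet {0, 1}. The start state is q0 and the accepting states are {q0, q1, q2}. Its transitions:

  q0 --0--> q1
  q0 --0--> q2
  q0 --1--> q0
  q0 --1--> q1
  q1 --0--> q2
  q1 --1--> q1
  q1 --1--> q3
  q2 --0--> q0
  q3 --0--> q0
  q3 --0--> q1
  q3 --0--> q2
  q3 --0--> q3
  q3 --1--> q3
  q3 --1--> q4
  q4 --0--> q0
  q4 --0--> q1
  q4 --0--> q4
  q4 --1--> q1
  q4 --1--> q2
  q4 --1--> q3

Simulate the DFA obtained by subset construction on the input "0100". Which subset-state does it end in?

Start: {q0}.
δ(q0,0) = {q1, q2}.
Union: {q1, q2}.
After 0: {q1, q2}.
δ(q1,1) = {q1, q3}; δ(q2,1) = ∅.
Union: {q1, q3}.
After 1: {q1, q3}.
δ(q1,0) = {q2}; δ(q3,0) = {q0, q1, q2, q3}.
Union: {q0, q1, q2, q3}.
After 0: {q0, q1, q2, q3}.
δ(q0,0) = {q1, q2}; δ(q1,0) = {q2}; δ(q2,0) = {q0}; δ(q3,0) = {q0, q1, q2, q3}.
Union: {q0, q1, q2, q3}.
After 0: {q0, q1, q2, q3}.

{q0, q1, q2, q3}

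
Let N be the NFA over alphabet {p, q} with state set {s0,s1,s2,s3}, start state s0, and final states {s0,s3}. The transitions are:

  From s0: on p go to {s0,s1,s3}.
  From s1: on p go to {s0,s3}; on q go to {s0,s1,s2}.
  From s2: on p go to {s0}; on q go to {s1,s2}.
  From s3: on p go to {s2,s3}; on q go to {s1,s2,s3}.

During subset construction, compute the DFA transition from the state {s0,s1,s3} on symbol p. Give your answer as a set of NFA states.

{s0,s1,s2,s3}

δ(s0,p) = {s0,s1,s3}; δ(s1,p) = {s0,s3}; δ(s3,p) = {s2,s3}.
Union: {s0,s1,s2,s3}.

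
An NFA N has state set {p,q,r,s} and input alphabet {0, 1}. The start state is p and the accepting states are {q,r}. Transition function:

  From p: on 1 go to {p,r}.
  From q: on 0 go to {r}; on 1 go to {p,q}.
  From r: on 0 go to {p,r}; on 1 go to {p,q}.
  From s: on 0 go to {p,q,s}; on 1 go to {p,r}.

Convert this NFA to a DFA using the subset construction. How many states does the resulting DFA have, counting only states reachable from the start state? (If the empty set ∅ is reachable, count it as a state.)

4

Start state of the DFA: {p}.
{p} --0--> ∅  [new]
{p} --1--> {p,r}  [new]
∅ --0--> ∅  [seen]
∅ --1--> ∅  [seen]
{p,r} --0--> {p,r}  [seen]
{p,r} --1--> {p,q,r}  [new]
{p,q,r} --0--> {p,r}  [seen]
{p,q,r} --1--> {p,q,r}  [seen]
Reachable DFA states: {p}, ∅, {p,r}, {p,q,r}.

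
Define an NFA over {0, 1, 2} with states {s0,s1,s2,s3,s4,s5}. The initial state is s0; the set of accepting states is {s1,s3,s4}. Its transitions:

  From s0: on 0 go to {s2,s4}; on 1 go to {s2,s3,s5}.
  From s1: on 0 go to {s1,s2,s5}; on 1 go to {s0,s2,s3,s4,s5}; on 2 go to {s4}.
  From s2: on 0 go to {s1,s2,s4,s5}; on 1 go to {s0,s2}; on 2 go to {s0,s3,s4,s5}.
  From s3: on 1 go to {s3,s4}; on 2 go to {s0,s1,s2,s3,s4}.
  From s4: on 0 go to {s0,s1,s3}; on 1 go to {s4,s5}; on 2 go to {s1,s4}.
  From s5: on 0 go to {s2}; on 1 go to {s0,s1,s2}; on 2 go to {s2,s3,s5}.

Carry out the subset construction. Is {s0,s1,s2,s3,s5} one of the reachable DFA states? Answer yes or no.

Start state of the DFA: {s0}.
{s0} --0--> {s2,s4}  [new]
{s0} --1--> {s2,s3,s5}  [new]
{s0} --2--> ∅  [new]
{s2,s4} --0--> {s0,s1,s2,s3,s4,s5}  [new]
{s2,s4} --1--> {s0,s2,s4,s5}  [new]
{s2,s4} --2--> {s0,s1,s3,s4,s5}  [new]
{s2,s3,s5} --0--> {s1,s2,s4,s5}  [new]
{s2,s3,s5} --1--> {s0,s1,s2,s3,s4}  [new]
{s2,s3,s5} --2--> {s0,s1,s2,s3,s4,s5}  [seen]
∅ --0--> ∅  [seen]
∅ --1--> ∅  [seen]
∅ --2--> ∅  [seen]
{s0,s1,s2,s3,s4,s5} --0--> {s0,s1,s2,s3,s4,s5}  [seen]
{s0,s1,s2,s3,s4,s5} --1--> {s0,s1,s2,s3,s4,s5}  [seen]
{s0,s1,s2,s3,s4,s5} --2--> {s0,s1,s2,s3,s4,s5}  [seen]
{s0,s2,s4,s5} --0--> {s0,s1,s2,s3,s4,s5}  [seen]
{s0,s2,s4,s5} --1--> {s0,s1,s2,s3,s4,s5}  [seen]
{s0,s2,s4,s5} --2--> {s0,s1,s2,s3,s4,s5}  [seen]
{s0,s1,s3,s4,s5} --0--> {s0,s1,s2,s3,s4,s5}  [seen]
{s0,s1,s3,s4,s5} --1--> {s0,s1,s2,s3,s4,s5}  [seen]
{s0,s1,s3,s4,s5} --2--> {s0,s1,s2,s3,s4,s5}  [seen]
{s1,s2,s4,s5} --0--> {s0,s1,s2,s3,s4,s5}  [seen]
{s1,s2,s4,s5} --1--> {s0,s1,s2,s3,s4,s5}  [seen]
{s1,s2,s4,s5} --2--> {s0,s1,s2,s3,s4,s5}  [seen]
{s0,s1,s2,s3,s4} --0--> {s0,s1,s2,s3,s4,s5}  [seen]
{s0,s1,s2,s3,s4} --1--> {s0,s2,s3,s4,s5}  [new]
{s0,s1,s2,s3,s4} --2--> {s0,s1,s2,s3,s4,s5}  [seen]
{s0,s2,s3,s4,s5} --0--> {s0,s1,s2,s3,s4,s5}  [seen]
{s0,s2,s3,s4,s5} --1--> {s0,s1,s2,s3,s4,s5}  [seen]
{s0,s2,s3,s4,s5} --2--> {s0,s1,s2,s3,s4,s5}  [seen]
Reachable DFA states: {s0}, {s2,s4}, {s2,s3,s5}, ∅, {s0,s1,s2,s3,s4,s5}, {s0,s2,s4,s5}, {s0,s1,s3,s4,s5}, {s1,s2,s4,s5}, {s0,s1,s2,s3,s4}, {s0,s2,s3,s4,s5}.
{s0,s1,s2,s3,s5} is not among them.

no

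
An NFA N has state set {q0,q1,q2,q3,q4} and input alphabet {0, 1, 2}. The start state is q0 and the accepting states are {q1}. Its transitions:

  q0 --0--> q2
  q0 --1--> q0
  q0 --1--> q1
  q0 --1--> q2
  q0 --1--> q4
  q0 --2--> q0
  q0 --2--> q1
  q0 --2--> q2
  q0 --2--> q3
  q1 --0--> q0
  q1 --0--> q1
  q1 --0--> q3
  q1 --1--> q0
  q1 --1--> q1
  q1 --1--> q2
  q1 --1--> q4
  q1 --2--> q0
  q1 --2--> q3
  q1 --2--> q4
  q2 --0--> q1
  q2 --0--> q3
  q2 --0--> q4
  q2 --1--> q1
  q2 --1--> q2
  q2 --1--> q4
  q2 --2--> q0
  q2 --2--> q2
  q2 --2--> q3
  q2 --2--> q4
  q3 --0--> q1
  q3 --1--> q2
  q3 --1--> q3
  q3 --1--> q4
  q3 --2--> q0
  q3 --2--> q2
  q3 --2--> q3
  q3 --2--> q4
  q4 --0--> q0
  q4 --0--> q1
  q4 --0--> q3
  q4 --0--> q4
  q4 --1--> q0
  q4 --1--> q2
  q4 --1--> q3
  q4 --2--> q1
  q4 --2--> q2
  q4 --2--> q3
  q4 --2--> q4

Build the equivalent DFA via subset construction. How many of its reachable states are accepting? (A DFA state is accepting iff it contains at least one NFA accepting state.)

6

Start state of the DFA: {q0}.
{q0} --0--> {q2}  [new]
{q0} --1--> {q0,q1,q2,q4}  [new]
{q0} --2--> {q0,q1,q2,q3}  [new]
{q2} --0--> {q1,q3,q4}  [new]
{q2} --1--> {q1,q2,q4}  [new]
{q2} --2--> {q0,q2,q3,q4}  [new]
{q0,q1,q2,q4} --0--> {q0,q1,q2,q3,q4}  [new]
{q0,q1,q2,q4} --1--> {q0,q1,q2,q3,q4}  [seen]
{q0,q1,q2,q4} --2--> {q0,q1,q2,q3,q4}  [seen]
{q0,q1,q2,q3} --0--> {q0,q1,q2,q3,q4}  [seen]
{q0,q1,q2,q3} --1--> {q0,q1,q2,q3,q4}  [seen]
{q0,q1,q2,q3} --2--> {q0,q1,q2,q3,q4}  [seen]
{q1,q3,q4} --0--> {q0,q1,q3,q4}  [new]
{q1,q3,q4} --1--> {q0,q1,q2,q3,q4}  [seen]
{q1,q3,q4} --2--> {q0,q1,q2,q3,q4}  [seen]
{q1,q2,q4} --0--> {q0,q1,q3,q4}  [seen]
{q1,q2,q4} --1--> {q0,q1,q2,q3,q4}  [seen]
{q1,q2,q4} --2--> {q0,q1,q2,q3,q4}  [seen]
{q0,q2,q3,q4} --0--> {q0,q1,q2,q3,q4}  [seen]
{q0,q2,q3,q4} --1--> {q0,q1,q2,q3,q4}  [seen]
{q0,q2,q3,q4} --2--> {q0,q1,q2,q3,q4}  [seen]
{q0,q1,q2,q3,q4} --0--> {q0,q1,q2,q3,q4}  [seen]
{q0,q1,q2,q3,q4} --1--> {q0,q1,q2,q3,q4}  [seen]
{q0,q1,q2,q3,q4} --2--> {q0,q1,q2,q3,q4}  [seen]
{q0,q1,q3,q4} --0--> {q0,q1,q2,q3,q4}  [seen]
{q0,q1,q3,q4} --1--> {q0,q1,q2,q3,q4}  [seen]
{q0,q1,q3,q4} --2--> {q0,q1,q2,q3,q4}  [seen]
Reachable DFA states: {q0}, {q2}, {q0,q1,q2,q4}, {q0,q1,q2,q3}, {q1,q3,q4}, {q1,q2,q4}, {q0,q2,q3,q4}, {q0,q1,q2,q3,q4}, {q0,q1,q3,q4}.
Accepting DFA states (contain an NFA accepting state): {q0,q1,q2,q4}, {q0,q1,q2,q3}, {q1,q3,q4}, {q1,q2,q4}, {q0,q1,q2,q3,q4}, {q0,q1,q3,q4}.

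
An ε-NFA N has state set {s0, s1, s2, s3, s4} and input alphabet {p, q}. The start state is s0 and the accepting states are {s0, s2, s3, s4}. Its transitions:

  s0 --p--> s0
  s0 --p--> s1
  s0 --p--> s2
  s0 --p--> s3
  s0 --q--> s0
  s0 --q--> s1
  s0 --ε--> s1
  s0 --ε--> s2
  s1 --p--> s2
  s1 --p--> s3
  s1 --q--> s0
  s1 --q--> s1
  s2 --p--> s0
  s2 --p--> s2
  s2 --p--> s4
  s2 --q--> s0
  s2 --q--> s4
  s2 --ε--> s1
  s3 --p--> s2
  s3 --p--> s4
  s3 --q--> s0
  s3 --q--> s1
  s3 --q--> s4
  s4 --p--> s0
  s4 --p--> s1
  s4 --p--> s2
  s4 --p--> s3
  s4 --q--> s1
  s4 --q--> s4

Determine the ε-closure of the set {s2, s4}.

{s1, s2, s4}

Begin with {s2, s4}.
s2 →ε {s1}; add s1.
ε-closure = {s1, s2, s4}.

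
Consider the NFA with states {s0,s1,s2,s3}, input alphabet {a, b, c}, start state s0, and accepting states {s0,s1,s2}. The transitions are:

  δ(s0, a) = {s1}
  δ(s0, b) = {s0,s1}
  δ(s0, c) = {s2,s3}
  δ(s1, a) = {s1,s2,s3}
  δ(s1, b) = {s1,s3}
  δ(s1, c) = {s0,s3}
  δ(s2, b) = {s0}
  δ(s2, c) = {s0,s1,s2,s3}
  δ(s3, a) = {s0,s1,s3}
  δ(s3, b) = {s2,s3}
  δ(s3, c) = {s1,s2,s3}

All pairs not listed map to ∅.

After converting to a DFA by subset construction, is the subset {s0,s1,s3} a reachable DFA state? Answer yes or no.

yes

Start state of the DFA: {s0}.
{s0} --a--> {s1}  [new]
{s0} --b--> {s0,s1}  [new]
{s0} --c--> {s2,s3}  [new]
{s1} --a--> {s1,s2,s3}  [new]
{s1} --b--> {s1,s3}  [new]
{s1} --c--> {s0,s3}  [new]
{s0,s1} --a--> {s1,s2,s3}  [seen]
{s0,s1} --b--> {s0,s1,s3}  [new]
{s0,s1} --c--> {s0,s2,s3}  [new]
{s2,s3} --a--> {s0,s1,s3}  [seen]
{s2,s3} --b--> {s0,s2,s3}  [seen]
{s2,s3} --c--> {s0,s1,s2,s3}  [new]
{s1,s2,s3} --a--> {s0,s1,s2,s3}  [seen]
{s1,s2,s3} --b--> {s0,s1,s2,s3}  [seen]
{s1,s2,s3} --c--> {s0,s1,s2,s3}  [seen]
{s1,s3} --a--> {s0,s1,s2,s3}  [seen]
{s1,s3} --b--> {s1,s2,s3}  [seen]
{s1,s3} --c--> {s0,s1,s2,s3}  [seen]
{s0,s3} --a--> {s0,s1,s3}  [seen]
{s0,s3} --b--> {s0,s1,s2,s3}  [seen]
{s0,s3} --c--> {s1,s2,s3}  [seen]
{s0,s1,s3} --a--> {s0,s1,s2,s3}  [seen]
{s0,s1,s3} --b--> {s0,s1,s2,s3}  [seen]
{s0,s1,s3} --c--> {s0,s1,s2,s3}  [seen]
{s0,s2,s3} --a--> {s0,s1,s3}  [seen]
{s0,s2,s3} --b--> {s0,s1,s2,s3}  [seen]
{s0,s2,s3} --c--> {s0,s1,s2,s3}  [seen]
{s0,s1,s2,s3} --a--> {s0,s1,s2,s3}  [seen]
{s0,s1,s2,s3} --b--> {s0,s1,s2,s3}  [seen]
{s0,s1,s2,s3} --c--> {s0,s1,s2,s3}  [seen]
Reachable DFA states: {s0}, {s1}, {s0,s1}, {s2,s3}, {s1,s2,s3}, {s1,s3}, {s0,s3}, {s0,s1,s3}, {s0,s2,s3}, {s0,s1,s2,s3}.
{s0,s1,s3} is among them.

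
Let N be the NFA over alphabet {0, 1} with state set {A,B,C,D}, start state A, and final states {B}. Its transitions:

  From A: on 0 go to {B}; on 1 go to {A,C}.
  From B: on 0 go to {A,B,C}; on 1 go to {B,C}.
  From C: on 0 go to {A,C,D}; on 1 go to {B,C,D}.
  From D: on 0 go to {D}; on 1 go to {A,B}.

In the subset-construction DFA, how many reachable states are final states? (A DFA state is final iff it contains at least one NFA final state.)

Start state of the DFA: {A}.
{A} --0--> {B}  [new]
{A} --1--> {A,C}  [new]
{B} --0--> {A,B,C}  [new]
{B} --1--> {B,C}  [new]
{A,C} --0--> {A,B,C,D}  [new]
{A,C} --1--> {A,B,C,D}  [seen]
{A,B,C} --0--> {A,B,C,D}  [seen]
{A,B,C} --1--> {A,B,C,D}  [seen]
{B,C} --0--> {A,B,C,D}  [seen]
{B,C} --1--> {B,C,D}  [new]
{A,B,C,D} --0--> {A,B,C,D}  [seen]
{A,B,C,D} --1--> {A,B,C,D}  [seen]
{B,C,D} --0--> {A,B,C,D}  [seen]
{B,C,D} --1--> {A,B,C,D}  [seen]
Reachable DFA states: {A}, {B}, {A,C}, {A,B,C}, {B,C}, {A,B,C,D}, {B,C,D}.
Accepting DFA states (contain an NFA accepting state): {B}, {A,B,C}, {B,C}, {A,B,C,D}, {B,C,D}.

5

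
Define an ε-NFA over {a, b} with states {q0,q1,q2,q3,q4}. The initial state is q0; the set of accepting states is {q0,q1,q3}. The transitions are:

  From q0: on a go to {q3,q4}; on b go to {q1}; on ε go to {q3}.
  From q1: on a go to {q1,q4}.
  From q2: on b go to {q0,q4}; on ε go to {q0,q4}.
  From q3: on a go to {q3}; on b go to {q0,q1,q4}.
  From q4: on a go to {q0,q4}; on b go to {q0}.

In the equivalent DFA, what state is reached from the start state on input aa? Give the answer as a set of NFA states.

Start: {q0,q3}.
δ(q0,a) = {q3,q4}; δ(q3,a) = {q3}.
Union: {q3,q4}.
After a: {q3,q4}.
δ(q3,a) = {q3}; δ(q4,a) = {q0,q4}.
Union: {q0,q3,q4}.
After a: {q0,q3,q4}.

{q0,q3,q4}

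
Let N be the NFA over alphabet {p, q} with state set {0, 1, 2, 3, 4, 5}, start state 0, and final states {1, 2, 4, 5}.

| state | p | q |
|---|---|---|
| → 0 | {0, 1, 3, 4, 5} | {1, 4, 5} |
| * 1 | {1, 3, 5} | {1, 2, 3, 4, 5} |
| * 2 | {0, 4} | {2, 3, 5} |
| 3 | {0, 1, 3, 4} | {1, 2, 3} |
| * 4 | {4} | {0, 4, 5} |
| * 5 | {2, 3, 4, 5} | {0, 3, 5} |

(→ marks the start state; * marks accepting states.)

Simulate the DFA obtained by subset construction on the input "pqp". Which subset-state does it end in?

Start: {0}.
δ(0,p) = {0, 1, 3, 4, 5}.
Union: {0, 1, 3, 4, 5}.
After p: {0, 1, 3, 4, 5}.
δ(0,q) = {1, 4, 5}; δ(1,q) = {1, 2, 3, 4, 5}; δ(3,q) = {1, 2, 3}; δ(4,q) = {0, 4, 5}; δ(5,q) = {0, 3, 5}.
Union: {0, 1, 2, 3, 4, 5}.
After q: {0, 1, 2, 3, 4, 5}.
δ(0,p) = {0, 1, 3, 4, 5}; δ(1,p) = {1, 3, 5}; δ(2,p) = {0, 4}; δ(3,p) = {0, 1, 3, 4}; δ(4,p) = {4}; δ(5,p) = {2, 3, 4, 5}.
Union: {0, 1, 2, 3, 4, 5}.
After p: {0, 1, 2, 3, 4, 5}.

{0, 1, 2, 3, 4, 5}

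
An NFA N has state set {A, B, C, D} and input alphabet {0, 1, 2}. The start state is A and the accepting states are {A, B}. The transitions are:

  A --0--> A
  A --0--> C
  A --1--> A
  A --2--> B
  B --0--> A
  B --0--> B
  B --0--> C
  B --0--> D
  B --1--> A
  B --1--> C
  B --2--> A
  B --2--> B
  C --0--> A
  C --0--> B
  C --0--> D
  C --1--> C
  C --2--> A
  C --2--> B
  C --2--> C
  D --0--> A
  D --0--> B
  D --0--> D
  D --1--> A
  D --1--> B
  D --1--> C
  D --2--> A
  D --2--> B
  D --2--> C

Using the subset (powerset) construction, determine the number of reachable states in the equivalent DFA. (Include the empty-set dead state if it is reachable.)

Start state of the DFA: {A}.
{A} --0--> {A, C}  [new]
{A} --1--> {A}  [seen]
{A} --2--> {B}  [new]
{A, C} --0--> {A, B, C, D}  [new]
{A, C} --1--> {A, C}  [seen]
{A, C} --2--> {A, B, C}  [new]
{B} --0--> {A, B, C, D}  [seen]
{B} --1--> {A, C}  [seen]
{B} --2--> {A, B}  [new]
{A, B, C, D} --0--> {A, B, C, D}  [seen]
{A, B, C, D} --1--> {A, B, C}  [seen]
{A, B, C, D} --2--> {A, B, C}  [seen]
{A, B, C} --0--> {A, B, C, D}  [seen]
{A, B, C} --1--> {A, C}  [seen]
{A, B, C} --2--> {A, B, C}  [seen]
{A, B} --0--> {A, B, C, D}  [seen]
{A, B} --1--> {A, C}  [seen]
{A, B} --2--> {A, B}  [seen]
Reachable DFA states: {A}, {A, C}, {B}, {A, B, C, D}, {A, B, C}, {A, B}.

6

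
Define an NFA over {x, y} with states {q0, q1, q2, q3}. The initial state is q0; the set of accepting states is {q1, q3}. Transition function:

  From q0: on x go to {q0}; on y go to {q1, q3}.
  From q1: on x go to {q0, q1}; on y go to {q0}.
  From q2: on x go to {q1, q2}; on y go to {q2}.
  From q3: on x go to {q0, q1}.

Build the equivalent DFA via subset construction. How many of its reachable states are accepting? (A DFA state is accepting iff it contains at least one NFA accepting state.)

Start state of the DFA: {q0}.
{q0} --x--> {q0}  [seen]
{q0} --y--> {q1, q3}  [new]
{q1, q3} --x--> {q0, q1}  [new]
{q1, q3} --y--> {q0}  [seen]
{q0, q1} --x--> {q0, q1}  [seen]
{q0, q1} --y--> {q0, q1, q3}  [new]
{q0, q1, q3} --x--> {q0, q1}  [seen]
{q0, q1, q3} --y--> {q0, q1, q3}  [seen]
Reachable DFA states: {q0}, {q1, q3}, {q0, q1}, {q0, q1, q3}.
Accepting DFA states (contain an NFA accepting state): {q1, q3}, {q0, q1}, {q0, q1, q3}.

3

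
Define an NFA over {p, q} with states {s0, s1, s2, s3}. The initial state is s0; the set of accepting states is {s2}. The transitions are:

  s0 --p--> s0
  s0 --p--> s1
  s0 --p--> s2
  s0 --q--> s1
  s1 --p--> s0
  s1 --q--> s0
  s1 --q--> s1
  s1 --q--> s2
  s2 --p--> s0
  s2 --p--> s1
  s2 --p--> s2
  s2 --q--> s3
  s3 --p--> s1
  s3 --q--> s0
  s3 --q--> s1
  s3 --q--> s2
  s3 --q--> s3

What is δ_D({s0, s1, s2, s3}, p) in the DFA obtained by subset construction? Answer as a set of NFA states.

δ(s0,p) = {s0, s1, s2}; δ(s1,p) = {s0}; δ(s2,p) = {s0, s1, s2}; δ(s3,p) = {s1}.
Union: {s0, s1, s2}.

{s0, s1, s2}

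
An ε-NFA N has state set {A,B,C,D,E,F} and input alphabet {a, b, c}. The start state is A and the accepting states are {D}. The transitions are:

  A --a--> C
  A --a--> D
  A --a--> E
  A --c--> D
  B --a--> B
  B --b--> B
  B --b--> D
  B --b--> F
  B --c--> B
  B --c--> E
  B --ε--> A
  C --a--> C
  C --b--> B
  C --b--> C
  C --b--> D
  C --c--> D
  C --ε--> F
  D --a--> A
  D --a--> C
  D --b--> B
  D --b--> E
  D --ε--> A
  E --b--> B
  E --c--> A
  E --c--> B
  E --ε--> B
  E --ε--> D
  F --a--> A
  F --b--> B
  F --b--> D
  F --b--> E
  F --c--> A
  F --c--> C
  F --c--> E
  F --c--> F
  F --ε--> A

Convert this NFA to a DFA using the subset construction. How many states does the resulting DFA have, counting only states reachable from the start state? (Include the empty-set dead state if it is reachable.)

6

Start state of the DFA: {A} (ε-closure of the NFA start).
{A} --a--> {A,B,C,D,E,F}  [new]
{A} --b--> ∅  [new]
{A} --c--> {A,D}  [new]
{A,B,C,D,E,F} --a--> {A,B,C,D,E,F}  [seen]
{A,B,C,D,E,F} --b--> {A,B,C,D,E,F}  [seen]
{A,B,C,D,E,F} --c--> {A,B,C,D,E,F}  [seen]
∅ --a--> ∅  [seen]
∅ --b--> ∅  [seen]
∅ --c--> ∅  [seen]
{A,D} --a--> {A,B,C,D,E,F}  [seen]
{A,D} --b--> {A,B,D,E}  [new]
{A,D} --c--> {A,D}  [seen]
{A,B,D,E} --a--> {A,B,C,D,E,F}  [seen]
{A,B,D,E} --b--> {A,B,D,E,F}  [new]
{A,B,D,E} --c--> {A,B,D,E}  [seen]
{A,B,D,E,F} --a--> {A,B,C,D,E,F}  [seen]
{A,B,D,E,F} --b--> {A,B,D,E,F}  [seen]
{A,B,D,E,F} --c--> {A,B,C,D,E,F}  [seen]
Reachable DFA states: {A}, {A,B,C,D,E,F}, ∅, {A,D}, {A,B,D,E}, {A,B,D,E,F}.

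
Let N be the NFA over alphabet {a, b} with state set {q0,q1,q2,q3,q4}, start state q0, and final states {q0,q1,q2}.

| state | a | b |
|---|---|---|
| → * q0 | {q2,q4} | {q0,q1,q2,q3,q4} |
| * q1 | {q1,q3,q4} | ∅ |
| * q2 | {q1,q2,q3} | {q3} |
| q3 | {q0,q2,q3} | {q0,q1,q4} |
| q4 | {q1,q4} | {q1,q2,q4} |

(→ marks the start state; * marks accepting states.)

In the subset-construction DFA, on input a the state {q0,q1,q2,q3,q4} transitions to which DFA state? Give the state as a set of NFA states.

δ(q0,a) = {q2,q4}; δ(q1,a) = {q1,q3,q4}; δ(q2,a) = {q1,q2,q3}; δ(q3,a) = {q0,q2,q3}; δ(q4,a) = {q1,q4}.
Union: {q0,q1,q2,q3,q4}.

{q0,q1,q2,q3,q4}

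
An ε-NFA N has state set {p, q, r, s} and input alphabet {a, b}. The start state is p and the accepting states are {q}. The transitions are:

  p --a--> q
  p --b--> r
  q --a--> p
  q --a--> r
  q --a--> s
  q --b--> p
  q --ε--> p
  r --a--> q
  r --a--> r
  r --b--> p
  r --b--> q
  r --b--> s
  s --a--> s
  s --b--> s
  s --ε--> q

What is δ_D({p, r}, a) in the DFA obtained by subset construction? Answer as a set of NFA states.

{p, q, r}

δ(p,a) = {q}; δ(r,a) = {q, r}.
Union: {q, r}.
ε-closure gives {p, q, r}.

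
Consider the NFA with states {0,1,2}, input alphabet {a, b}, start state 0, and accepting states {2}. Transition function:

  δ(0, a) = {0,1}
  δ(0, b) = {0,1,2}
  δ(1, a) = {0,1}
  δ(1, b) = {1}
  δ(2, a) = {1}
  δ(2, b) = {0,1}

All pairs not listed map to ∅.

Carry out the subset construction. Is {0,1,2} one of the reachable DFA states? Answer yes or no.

Start state of the DFA: {0}.
{0} --a--> {0,1}  [new]
{0} --b--> {0,1,2}  [new]
{0,1} --a--> {0,1}  [seen]
{0,1} --b--> {0,1,2}  [seen]
{0,1,2} --a--> {0,1}  [seen]
{0,1,2} --b--> {0,1,2}  [seen]
Reachable DFA states: {0}, {0,1}, {0,1,2}.
{0,1,2} is among them.

yes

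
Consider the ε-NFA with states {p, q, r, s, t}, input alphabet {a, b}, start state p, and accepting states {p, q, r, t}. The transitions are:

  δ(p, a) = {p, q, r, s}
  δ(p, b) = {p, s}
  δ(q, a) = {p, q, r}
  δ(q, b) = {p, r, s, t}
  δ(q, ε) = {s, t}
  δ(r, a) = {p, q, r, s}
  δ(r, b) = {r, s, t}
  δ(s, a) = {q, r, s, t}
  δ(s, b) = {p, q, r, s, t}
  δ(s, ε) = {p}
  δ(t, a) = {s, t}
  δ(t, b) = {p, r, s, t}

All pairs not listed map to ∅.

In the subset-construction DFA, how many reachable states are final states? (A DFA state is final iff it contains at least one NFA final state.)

3

Start state of the DFA: {p} (ε-closure of the NFA start).
{p} --a--> {p, q, r, s, t}  [new]
{p} --b--> {p, s}  [new]
{p, q, r, s, t} --a--> {p, q, r, s, t}  [seen]
{p, q, r, s, t} --b--> {p, q, r, s, t}  [seen]
{p, s} --a--> {p, q, r, s, t}  [seen]
{p, s} --b--> {p, q, r, s, t}  [seen]
Reachable DFA states: {p}, {p, q, r, s, t}, {p, s}.
Accepting DFA states (contain an NFA accepting state): {p}, {p, q, r, s, t}, {p, s}.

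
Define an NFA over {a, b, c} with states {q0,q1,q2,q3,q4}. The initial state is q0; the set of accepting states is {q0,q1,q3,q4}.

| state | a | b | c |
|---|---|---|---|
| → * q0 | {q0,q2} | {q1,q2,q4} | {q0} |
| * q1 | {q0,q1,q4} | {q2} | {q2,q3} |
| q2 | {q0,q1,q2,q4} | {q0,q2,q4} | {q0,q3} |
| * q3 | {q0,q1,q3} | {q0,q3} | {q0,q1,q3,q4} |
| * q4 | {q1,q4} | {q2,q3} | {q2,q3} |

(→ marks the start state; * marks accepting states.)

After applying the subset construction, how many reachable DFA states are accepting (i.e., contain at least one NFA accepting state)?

10

Start state of the DFA: {q0}.
{q0} --a--> {q0,q2}  [new]
{q0} --b--> {q1,q2,q4}  [new]
{q0} --c--> {q0}  [seen]
{q0,q2} --a--> {q0,q1,q2,q4}  [new]
{q0,q2} --b--> {q0,q1,q2,q4}  [seen]
{q0,q2} --c--> {q0,q3}  [new]
{q1,q2,q4} --a--> {q0,q1,q2,q4}  [seen]
{q1,q2,q4} --b--> {q0,q2,q3,q4}  [new]
{q1,q2,q4} --c--> {q0,q2,q3}  [new]
{q0,q1,q2,q4} --a--> {q0,q1,q2,q4}  [seen]
{q0,q1,q2,q4} --b--> {q0,q1,q2,q3,q4}  [new]
{q0,q1,q2,q4} --c--> {q0,q2,q3}  [seen]
{q0,q3} --a--> {q0,q1,q2,q3}  [new]
{q0,q3} --b--> {q0,q1,q2,q3,q4}  [seen]
{q0,q3} --c--> {q0,q1,q3,q4}  [new]
{q0,q2,q3,q4} --a--> {q0,q1,q2,q3,q4}  [seen]
{q0,q2,q3,q4} --b--> {q0,q1,q2,q3,q4}  [seen]
{q0,q2,q3,q4} --c--> {q0,q1,q2,q3,q4}  [seen]
{q0,q2,q3} --a--> {q0,q1,q2,q3,q4}  [seen]
{q0,q2,q3} --b--> {q0,q1,q2,q3,q4}  [seen]
{q0,q2,q3} --c--> {q0,q1,q3,q4}  [seen]
{q0,q1,q2,q3,q4} --a--> {q0,q1,q2,q3,q4}  [seen]
{q0,q1,q2,q3,q4} --b--> {q0,q1,q2,q3,q4}  [seen]
{q0,q1,q2,q3,q4} --c--> {q0,q1,q2,q3,q4}  [seen]
{q0,q1,q2,q3} --a--> {q0,q1,q2,q3,q4}  [seen]
{q0,q1,q2,q3} --b--> {q0,q1,q2,q3,q4}  [seen]
{q0,q1,q2,q3} --c--> {q0,q1,q2,q3,q4}  [seen]
{q0,q1,q3,q4} --a--> {q0,q1,q2,q3,q4}  [seen]
{q0,q1,q3,q4} --b--> {q0,q1,q2,q3,q4}  [seen]
{q0,q1,q3,q4} --c--> {q0,q1,q2,q3,q4}  [seen]
Reachable DFA states: {q0}, {q0,q2}, {q1,q2,q4}, {q0,q1,q2,q4}, {q0,q3}, {q0,q2,q3,q4}, {q0,q2,q3}, {q0,q1,q2,q3,q4}, {q0,q1,q2,q3}, {q0,q1,q3,q4}.
Accepting DFA states (contain an NFA accepting state): {q0}, {q0,q2}, {q1,q2,q4}, {q0,q1,q2,q4}, {q0,q3}, {q0,q2,q3,q4}, {q0,q2,q3}, {q0,q1,q2,q3,q4}, {q0,q1,q2,q3}, {q0,q1,q3,q4}.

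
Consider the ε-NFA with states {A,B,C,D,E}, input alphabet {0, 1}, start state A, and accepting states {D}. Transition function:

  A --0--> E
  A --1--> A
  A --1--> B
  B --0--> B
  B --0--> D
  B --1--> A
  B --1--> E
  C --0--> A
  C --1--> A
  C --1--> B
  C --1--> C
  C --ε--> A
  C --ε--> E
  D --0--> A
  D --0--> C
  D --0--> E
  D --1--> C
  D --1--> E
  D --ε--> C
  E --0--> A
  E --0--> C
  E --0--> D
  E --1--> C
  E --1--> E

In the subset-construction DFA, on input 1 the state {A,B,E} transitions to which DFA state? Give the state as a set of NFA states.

δ(A,1) = {A,B}; δ(B,1) = {A,E}; δ(E,1) = {C,E}.
Union: {A,B,C,E}.

{A,B,C,E}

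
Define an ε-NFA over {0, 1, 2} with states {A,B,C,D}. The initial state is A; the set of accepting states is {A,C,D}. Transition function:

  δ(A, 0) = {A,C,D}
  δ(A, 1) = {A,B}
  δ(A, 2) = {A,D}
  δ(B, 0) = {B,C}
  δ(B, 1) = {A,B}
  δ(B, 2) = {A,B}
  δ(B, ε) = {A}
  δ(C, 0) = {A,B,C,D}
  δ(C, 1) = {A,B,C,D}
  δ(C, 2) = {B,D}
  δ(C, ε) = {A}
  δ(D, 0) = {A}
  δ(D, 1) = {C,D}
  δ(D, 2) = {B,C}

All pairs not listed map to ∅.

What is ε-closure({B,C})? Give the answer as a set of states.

Begin with {B,C}.
B →ε {A}; add A.
ε-closure = {A,B,C}.

{A,B,C}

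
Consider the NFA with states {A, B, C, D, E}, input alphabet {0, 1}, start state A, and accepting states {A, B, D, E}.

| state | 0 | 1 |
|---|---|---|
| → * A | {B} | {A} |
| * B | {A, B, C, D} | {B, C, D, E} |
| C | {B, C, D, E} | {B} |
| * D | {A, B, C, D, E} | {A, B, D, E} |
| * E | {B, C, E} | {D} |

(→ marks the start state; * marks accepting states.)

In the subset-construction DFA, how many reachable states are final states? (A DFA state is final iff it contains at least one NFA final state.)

Start state of the DFA: {A}.
{A} --0--> {B}  [new]
{A} --1--> {A}  [seen]
{B} --0--> {A, B, C, D}  [new]
{B} --1--> {B, C, D, E}  [new]
{A, B, C, D} --0--> {A, B, C, D, E}  [new]
{A, B, C, D} --1--> {A, B, C, D, E}  [seen]
{B, C, D, E} --0--> {A, B, C, D, E}  [seen]
{B, C, D, E} --1--> {A, B, C, D, E}  [seen]
{A, B, C, D, E} --0--> {A, B, C, D, E}  [seen]
{A, B, C, D, E} --1--> {A, B, C, D, E}  [seen]
Reachable DFA states: {A}, {B}, {A, B, C, D}, {B, C, D, E}, {A, B, C, D, E}.
Accepting DFA states (contain an NFA accepting state): {A}, {B}, {A, B, C, D}, {B, C, D, E}, {A, B, C, D, E}.

5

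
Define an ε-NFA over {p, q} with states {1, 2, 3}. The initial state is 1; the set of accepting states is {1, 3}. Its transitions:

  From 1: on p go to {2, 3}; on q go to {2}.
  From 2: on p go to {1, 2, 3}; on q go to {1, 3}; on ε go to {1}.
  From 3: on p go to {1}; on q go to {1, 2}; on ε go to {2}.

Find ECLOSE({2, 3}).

Begin with {2, 3}.
2 →ε {1}; add 1.
ε-closure = {1, 2, 3}.

{1, 2, 3}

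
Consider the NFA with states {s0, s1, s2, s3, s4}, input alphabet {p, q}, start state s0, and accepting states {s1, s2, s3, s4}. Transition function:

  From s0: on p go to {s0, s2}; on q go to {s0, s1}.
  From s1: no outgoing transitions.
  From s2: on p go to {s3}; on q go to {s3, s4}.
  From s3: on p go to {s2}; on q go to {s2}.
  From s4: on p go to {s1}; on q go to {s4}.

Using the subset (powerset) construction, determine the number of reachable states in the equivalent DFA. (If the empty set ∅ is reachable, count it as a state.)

9

Start state of the DFA: {s0}.
{s0} --p--> {s0, s2}  [new]
{s0} --q--> {s0, s1}  [new]
{s0, s2} --p--> {s0, s2, s3}  [new]
{s0, s2} --q--> {s0, s1, s3, s4}  [new]
{s0, s1} --p--> {s0, s2}  [seen]
{s0, s1} --q--> {s0, s1}  [seen]
{s0, s2, s3} --p--> {s0, s2, s3}  [seen]
{s0, s2, s3} --q--> {s0, s1, s2, s3, s4}  [new]
{s0, s1, s3, s4} --p--> {s0, s1, s2}  [new]
{s0, s1, s3, s4} --q--> {s0, s1, s2, s4}  [new]
{s0, s1, s2, s3, s4} --p--> {s0, s1, s2, s3}  [new]
{s0, s1, s2, s3, s4} --q--> {s0, s1, s2, s3, s4}  [seen]
{s0, s1, s2} --p--> {s0, s2, s3}  [seen]
{s0, s1, s2} --q--> {s0, s1, s3, s4}  [seen]
{s0, s1, s2, s4} --p--> {s0, s1, s2, s3}  [seen]
{s0, s1, s2, s4} --q--> {s0, s1, s3, s4}  [seen]
{s0, s1, s2, s3} --p--> {s0, s2, s3}  [seen]
{s0, s1, s2, s3} --q--> {s0, s1, s2, s3, s4}  [seen]
Reachable DFA states: {s0}, {s0, s2}, {s0, s1}, {s0, s2, s3}, {s0, s1, s3, s4}, {s0, s1, s2, s3, s4}, {s0, s1, s2}, {s0, s1, s2, s4}, {s0, s1, s2, s3}.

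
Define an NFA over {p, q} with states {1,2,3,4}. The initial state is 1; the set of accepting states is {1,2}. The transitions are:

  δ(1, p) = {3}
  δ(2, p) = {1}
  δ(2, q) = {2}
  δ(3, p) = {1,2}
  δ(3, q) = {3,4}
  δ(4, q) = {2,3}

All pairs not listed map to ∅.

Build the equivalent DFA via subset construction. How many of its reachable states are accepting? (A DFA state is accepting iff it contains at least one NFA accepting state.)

Start state of the DFA: {1}.
{1} --p--> {3}  [new]
{1} --q--> ∅  [new]
{3} --p--> {1,2}  [new]
{3} --q--> {3,4}  [new]
∅ --p--> ∅  [seen]
∅ --q--> ∅  [seen]
{1,2} --p--> {1,3}  [new]
{1,2} --q--> {2}  [new]
{3,4} --p--> {1,2}  [seen]
{3,4} --q--> {2,3,4}  [new]
{1,3} --p--> {1,2,3}  [new]
{1,3} --q--> {3,4}  [seen]
{2} --p--> {1}  [seen]
{2} --q--> {2}  [seen]
{2,3,4} --p--> {1,2}  [seen]
{2,3,4} --q--> {2,3,4}  [seen]
{1,2,3} --p--> {1,2,3}  [seen]
{1,2,3} --q--> {2,3,4}  [seen]
Reachable DFA states: {1}, {3}, ∅, {1,2}, {3,4}, {1,3}, {2}, {2,3,4}, {1,2,3}.
Accepting DFA states (contain an NFA accepting state): {1}, {1,2}, {1,3}, {2}, {2,3,4}, {1,2,3}.

6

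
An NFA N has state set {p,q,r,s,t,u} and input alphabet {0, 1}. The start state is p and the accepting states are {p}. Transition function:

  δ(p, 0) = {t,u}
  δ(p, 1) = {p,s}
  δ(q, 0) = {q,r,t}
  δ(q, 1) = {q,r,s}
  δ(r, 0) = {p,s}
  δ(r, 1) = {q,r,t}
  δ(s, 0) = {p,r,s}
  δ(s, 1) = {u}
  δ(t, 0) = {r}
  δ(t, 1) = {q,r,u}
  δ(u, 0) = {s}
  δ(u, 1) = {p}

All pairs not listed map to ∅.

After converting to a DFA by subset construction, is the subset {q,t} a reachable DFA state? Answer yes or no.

Start state of the DFA: {p}.
{p} --0--> {t,u}  [new]
{p} --1--> {p,s}  [new]
{t,u} --0--> {r,s}  [new]
{t,u} --1--> {p,q,r,u}  [new]
{p,s} --0--> {p,r,s,t,u}  [new]
{p,s} --1--> {p,s,u}  [new]
{r,s} --0--> {p,r,s}  [new]
{r,s} --1--> {q,r,t,u}  [new]
{p,q,r,u} --0--> {p,q,r,s,t,u}  [new]
{p,q,r,u} --1--> {p,q,r,s,t}  [new]
{p,r,s,t,u} --0--> {p,r,s,t,u}  [seen]
{p,r,s,t,u} --1--> {p,q,r,s,t,u}  [seen]
{p,s,u} --0--> {p,r,s,t,u}  [seen]
{p,s,u} --1--> {p,s,u}  [seen]
{p,r,s} --0--> {p,r,s,t,u}  [seen]
{p,r,s} --1--> {p,q,r,s,t,u}  [seen]
{q,r,t,u} --0--> {p,q,r,s,t}  [seen]
{q,r,t,u} --1--> {p,q,r,s,t,u}  [seen]
{p,q,r,s,t,u} --0--> {p,q,r,s,t,u}  [seen]
{p,q,r,s,t,u} --1--> {p,q,r,s,t,u}  [seen]
{p,q,r,s,t} --0--> {p,q,r,s,t,u}  [seen]
{p,q,r,s,t} --1--> {p,q,r,s,t,u}  [seen]
Reachable DFA states: {p}, {t,u}, {p,s}, {r,s}, {p,q,r,u}, {p,r,s,t,u}, {p,s,u}, {p,r,s}, {q,r,t,u}, {p,q,r,s,t,u}, {p,q,r,s,t}.
{q,t} is not among them.

no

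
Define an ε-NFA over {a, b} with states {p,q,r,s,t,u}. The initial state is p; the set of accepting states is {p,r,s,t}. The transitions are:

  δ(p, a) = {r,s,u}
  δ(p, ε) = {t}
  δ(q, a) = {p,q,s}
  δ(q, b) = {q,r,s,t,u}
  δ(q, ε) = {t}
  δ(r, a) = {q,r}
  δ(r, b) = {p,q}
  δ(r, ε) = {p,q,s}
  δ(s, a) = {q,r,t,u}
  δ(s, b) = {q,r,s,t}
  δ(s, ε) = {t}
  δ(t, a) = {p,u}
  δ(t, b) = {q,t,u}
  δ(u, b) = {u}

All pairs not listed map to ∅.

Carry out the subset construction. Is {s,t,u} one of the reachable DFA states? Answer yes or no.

Start state of the DFA: {p,t} (ε-closure of the NFA start).
{p,t} --a--> {p,q,r,s,t,u}  [new]
{p,t} --b--> {q,t,u}  [new]
{p,q,r,s,t,u} --a--> {p,q,r,s,t,u}  [seen]
{p,q,r,s,t,u} --b--> {p,q,r,s,t,u}  [seen]
{q,t,u} --a--> {p,q,s,t,u}  [new]
{q,t,u} --b--> {p,q,r,s,t,u}  [seen]
{p,q,s,t,u} --a--> {p,q,r,s,t,u}  [seen]
{p,q,s,t,u} --b--> {p,q,r,s,t,u}  [seen]
Reachable DFA states: {p,t}, {p,q,r,s,t,u}, {q,t,u}, {p,q,s,t,u}.
{s,t,u} is not among them.

no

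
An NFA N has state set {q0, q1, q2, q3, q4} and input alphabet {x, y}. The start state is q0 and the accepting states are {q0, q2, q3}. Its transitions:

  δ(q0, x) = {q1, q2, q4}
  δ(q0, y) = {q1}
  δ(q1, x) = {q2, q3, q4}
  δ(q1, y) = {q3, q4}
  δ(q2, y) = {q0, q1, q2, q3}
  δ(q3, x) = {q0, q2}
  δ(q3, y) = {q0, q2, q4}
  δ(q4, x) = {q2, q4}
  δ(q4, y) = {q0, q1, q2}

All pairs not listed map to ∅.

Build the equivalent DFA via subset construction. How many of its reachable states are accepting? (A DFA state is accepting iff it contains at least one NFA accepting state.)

10

Start state of the DFA: {q0}.
{q0} --x--> {q1, q2, q4}  [new]
{q0} --y--> {q1}  [new]
{q1, q2, q4} --x--> {q2, q3, q4}  [new]
{q1, q2, q4} --y--> {q0, q1, q2, q3, q4}  [new]
{q1} --x--> {q2, q3, q4}  [seen]
{q1} --y--> {q3, q4}  [new]
{q2, q3, q4} --x--> {q0, q2, q4}  [new]
{q2, q3, q4} --y--> {q0, q1, q2, q3, q4}  [seen]
{q0, q1, q2, q3, q4} --x--> {q0, q1, q2, q3, q4}  [seen]
{q0, q1, q2, q3, q4} --y--> {q0, q1, q2, q3, q4}  [seen]
{q3, q4} --x--> {q0, q2, q4}  [seen]
{q3, q4} --y--> {q0, q1, q2, q4}  [new]
{q0, q2, q4} --x--> {q1, q2, q4}  [seen]
{q0, q2, q4} --y--> {q0, q1, q2, q3}  [new]
{q0, q1, q2, q4} --x--> {q1, q2, q3, q4}  [new]
{q0, q1, q2, q4} --y--> {q0, q1, q2, q3, q4}  [seen]
{q0, q1, q2, q3} --x--> {q0, q1, q2, q3, q4}  [seen]
{q0, q1, q2, q3} --y--> {q0, q1, q2, q3, q4}  [seen]
{q1, q2, q3, q4} --x--> {q0, q2, q3, q4}  [new]
{q1, q2, q3, q4} --y--> {q0, q1, q2, q3, q4}  [seen]
{q0, q2, q3, q4} --x--> {q0, q1, q2, q4}  [seen]
{q0, q2, q3, q4} --y--> {q0, q1, q2, q3, q4}  [seen]
Reachable DFA states: {q0}, {q1, q2, q4}, {q1}, {q2, q3, q4}, {q0, q1, q2, q3, q4}, {q3, q4}, {q0, q2, q4}, {q0, q1, q2, q4}, {q0, q1, q2, q3}, {q1, q2, q3, q4}, {q0, q2, q3, q4}.
Accepting DFA states (contain an NFA accepting state): {q0}, {q1, q2, q4}, {q2, q3, q4}, {q0, q1, q2, q3, q4}, {q3, q4}, {q0, q2, q4}, {q0, q1, q2, q4}, {q0, q1, q2, q3}, {q1, q2, q3, q4}, {q0, q2, q3, q4}.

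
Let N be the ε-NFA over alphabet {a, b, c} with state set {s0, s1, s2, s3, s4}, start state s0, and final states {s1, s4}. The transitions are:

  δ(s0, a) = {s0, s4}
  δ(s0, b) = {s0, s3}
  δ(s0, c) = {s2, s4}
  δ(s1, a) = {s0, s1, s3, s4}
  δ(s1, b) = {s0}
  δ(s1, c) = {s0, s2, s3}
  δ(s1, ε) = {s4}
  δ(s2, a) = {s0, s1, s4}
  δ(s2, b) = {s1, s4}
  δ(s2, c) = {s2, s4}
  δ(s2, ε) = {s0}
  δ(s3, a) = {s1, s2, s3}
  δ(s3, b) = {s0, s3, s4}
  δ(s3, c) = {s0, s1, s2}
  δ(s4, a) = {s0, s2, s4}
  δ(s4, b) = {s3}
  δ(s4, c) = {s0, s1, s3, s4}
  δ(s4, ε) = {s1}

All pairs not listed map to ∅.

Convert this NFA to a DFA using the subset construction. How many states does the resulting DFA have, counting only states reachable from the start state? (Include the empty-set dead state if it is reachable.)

Start state of the DFA: {s0} (ε-closure of the NFA start).
{s0} --a--> {s0, s1, s4}  [new]
{s0} --b--> {s0, s3}  [new]
{s0} --c--> {s0, s1, s2, s4}  [new]
{s0, s1, s4} --a--> {s0, s1, s2, s3, s4}  [new]
{s0, s1, s4} --b--> {s0, s3}  [seen]
{s0, s1, s4} --c--> {s0, s1, s2, s3, s4}  [seen]
{s0, s3} --a--> {s0, s1, s2, s3, s4}  [seen]
{s0, s3} --b--> {s0, s1, s3, s4}  [new]
{s0, s3} --c--> {s0, s1, s2, s4}  [seen]
{s0, s1, s2, s4} --a--> {s0, s1, s2, s3, s4}  [seen]
{s0, s1, s2, s4} --b--> {s0, s1, s3, s4}  [seen]
{s0, s1, s2, s4} --c--> {s0, s1, s2, s3, s4}  [seen]
{s0, s1, s2, s3, s4} --a--> {s0, s1, s2, s3, s4}  [seen]
{s0, s1, s2, s3, s4} --b--> {s0, s1, s3, s4}  [seen]
{s0, s1, s2, s3, s4} --c--> {s0, s1, s2, s3, s4}  [seen]
{s0, s1, s3, s4} --a--> {s0, s1, s2, s3, s4}  [seen]
{s0, s1, s3, s4} --b--> {s0, s1, s3, s4}  [seen]
{s0, s1, s3, s4} --c--> {s0, s1, s2, s3, s4}  [seen]
Reachable DFA states: {s0}, {s0, s1, s4}, {s0, s3}, {s0, s1, s2, s4}, {s0, s1, s2, s3, s4}, {s0, s1, s3, s4}.

6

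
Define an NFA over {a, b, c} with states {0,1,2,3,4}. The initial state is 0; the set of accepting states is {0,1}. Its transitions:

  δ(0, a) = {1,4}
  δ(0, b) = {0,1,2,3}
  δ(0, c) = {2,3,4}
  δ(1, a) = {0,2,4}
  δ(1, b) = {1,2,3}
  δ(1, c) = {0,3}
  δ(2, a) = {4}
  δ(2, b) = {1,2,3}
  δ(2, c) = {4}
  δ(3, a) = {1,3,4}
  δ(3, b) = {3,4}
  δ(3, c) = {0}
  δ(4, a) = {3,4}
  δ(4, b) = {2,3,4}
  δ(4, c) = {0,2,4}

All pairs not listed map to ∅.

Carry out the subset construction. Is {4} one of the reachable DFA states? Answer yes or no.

Start state of the DFA: {0}.
{0} --a--> {1,4}  [new]
{0} --b--> {0,1,2,3}  [new]
{0} --c--> {2,3,4}  [new]
{1,4} --a--> {0,2,3,4}  [new]
{1,4} --b--> {1,2,3,4}  [new]
{1,4} --c--> {0,2,3,4}  [seen]
{0,1,2,3} --a--> {0,1,2,3,4}  [new]
{0,1,2,3} --b--> {0,1,2,3,4}  [seen]
{0,1,2,3} --c--> {0,2,3,4}  [seen]
{2,3,4} --a--> {1,3,4}  [new]
{2,3,4} --b--> {1,2,3,4}  [seen]
{2,3,4} --c--> {0,2,4}  [new]
{0,2,3,4} --a--> {1,3,4}  [seen]
{0,2,3,4} --b--> {0,1,2,3,4}  [seen]
{0,2,3,4} --c--> {0,2,3,4}  [seen]
{1,2,3,4} --a--> {0,1,2,3,4}  [seen]
{1,2,3,4} --b--> {1,2,3,4}  [seen]
{1,2,3,4} --c--> {0,2,3,4}  [seen]
{0,1,2,3,4} --a--> {0,1,2,3,4}  [seen]
{0,1,2,3,4} --b--> {0,1,2,3,4}  [seen]
{0,1,2,3,4} --c--> {0,2,3,4}  [seen]
{1,3,4} --a--> {0,1,2,3,4}  [seen]
{1,3,4} --b--> {1,2,3,4}  [seen]
{1,3,4} --c--> {0,2,3,4}  [seen]
{0,2,4} --a--> {1,3,4}  [seen]
{0,2,4} --b--> {0,1,2,3,4}  [seen]
{0,2,4} --c--> {0,2,3,4}  [seen]
Reachable DFA states: {0}, {1,4}, {0,1,2,3}, {2,3,4}, {0,2,3,4}, {1,2,3,4}, {0,1,2,3,4}, {1,3,4}, {0,2,4}.
{4} is not among them.

no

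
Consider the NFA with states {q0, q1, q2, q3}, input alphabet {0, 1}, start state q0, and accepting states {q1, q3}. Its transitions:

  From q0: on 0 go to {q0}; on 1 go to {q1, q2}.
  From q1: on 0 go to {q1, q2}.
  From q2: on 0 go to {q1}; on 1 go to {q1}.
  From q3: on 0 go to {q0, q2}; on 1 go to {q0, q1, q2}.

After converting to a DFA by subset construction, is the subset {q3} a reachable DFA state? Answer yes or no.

no

Start state of the DFA: {q0}.
{q0} --0--> {q0}  [seen]
{q0} --1--> {q1, q2}  [new]
{q1, q2} --0--> {q1, q2}  [seen]
{q1, q2} --1--> {q1}  [new]
{q1} --0--> {q1, q2}  [seen]
{q1} --1--> ∅  [new]
∅ --0--> ∅  [seen]
∅ --1--> ∅  [seen]
Reachable DFA states: {q0}, {q1, q2}, {q1}, ∅.
{q3} is not among them.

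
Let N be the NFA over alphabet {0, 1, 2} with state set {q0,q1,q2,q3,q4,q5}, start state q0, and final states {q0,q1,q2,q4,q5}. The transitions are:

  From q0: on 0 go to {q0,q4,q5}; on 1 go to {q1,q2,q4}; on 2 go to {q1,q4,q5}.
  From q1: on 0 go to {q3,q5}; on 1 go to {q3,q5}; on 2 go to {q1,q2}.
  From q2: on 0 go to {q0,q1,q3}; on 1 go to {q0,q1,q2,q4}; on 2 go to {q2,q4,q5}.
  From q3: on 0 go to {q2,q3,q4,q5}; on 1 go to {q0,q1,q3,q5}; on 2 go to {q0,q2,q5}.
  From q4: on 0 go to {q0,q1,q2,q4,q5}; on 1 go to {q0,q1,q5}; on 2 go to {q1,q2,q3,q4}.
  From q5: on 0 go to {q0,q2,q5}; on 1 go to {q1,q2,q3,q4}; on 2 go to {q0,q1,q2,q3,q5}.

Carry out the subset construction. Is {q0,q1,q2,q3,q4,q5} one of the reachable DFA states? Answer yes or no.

yes

Start state of the DFA: {q0}.
{q0} --0--> {q0,q4,q5}  [new]
{q0} --1--> {q1,q2,q4}  [new]
{q0} --2--> {q1,q4,q5}  [new]
{q0,q4,q5} --0--> {q0,q1,q2,q4,q5}  [new]
{q0,q4,q5} --1--> {q0,q1,q2,q3,q4,q5}  [new]
{q0,q4,q5} --2--> {q0,q1,q2,q3,q4,q5}  [seen]
{q1,q2,q4} --0--> {q0,q1,q2,q3,q4,q5}  [seen]
{q1,q2,q4} --1--> {q0,q1,q2,q3,q4,q5}  [seen]
{q1,q2,q4} --2--> {q1,q2,q3,q4,q5}  [new]
{q1,q4,q5} --0--> {q0,q1,q2,q3,q4,q5}  [seen]
{q1,q4,q5} --1--> {q0,q1,q2,q3,q4,q5}  [seen]
{q1,q4,q5} --2--> {q0,q1,q2,q3,q4,q5}  [seen]
{q0,q1,q2,q4,q5} --0--> {q0,q1,q2,q3,q4,q5}  [seen]
{q0,q1,q2,q4,q5} --1--> {q0,q1,q2,q3,q4,q5}  [seen]
{q0,q1,q2,q4,q5} --2--> {q0,q1,q2,q3,q4,q5}  [seen]
{q0,q1,q2,q3,q4,q5} --0--> {q0,q1,q2,q3,q4,q5}  [seen]
{q0,q1,q2,q3,q4,q5} --1--> {q0,q1,q2,q3,q4,q5}  [seen]
{q0,q1,q2,q3,q4,q5} --2--> {q0,q1,q2,q3,q4,q5}  [seen]
{q1,q2,q3,q4,q5} --0--> {q0,q1,q2,q3,q4,q5}  [seen]
{q1,q2,q3,q4,q5} --1--> {q0,q1,q2,q3,q4,q5}  [seen]
{q1,q2,q3,q4,q5} --2--> {q0,q1,q2,q3,q4,q5}  [seen]
Reachable DFA states: {q0}, {q0,q4,q5}, {q1,q2,q4}, {q1,q4,q5}, {q0,q1,q2,q4,q5}, {q0,q1,q2,q3,q4,q5}, {q1,q2,q3,q4,q5}.
{q0,q1,q2,q3,q4,q5} is among them.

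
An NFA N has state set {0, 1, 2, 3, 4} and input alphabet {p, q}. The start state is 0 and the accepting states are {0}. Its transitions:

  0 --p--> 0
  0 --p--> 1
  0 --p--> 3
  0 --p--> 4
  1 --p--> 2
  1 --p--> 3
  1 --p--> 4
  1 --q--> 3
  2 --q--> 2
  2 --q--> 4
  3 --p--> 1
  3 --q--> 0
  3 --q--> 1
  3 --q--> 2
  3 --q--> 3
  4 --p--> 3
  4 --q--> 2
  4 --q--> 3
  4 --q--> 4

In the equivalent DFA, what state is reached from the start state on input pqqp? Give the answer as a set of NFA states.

Start: {0}.
δ(0,p) = {0, 1, 3, 4}.
Union: {0, 1, 3, 4}.
After p: {0, 1, 3, 4}.
δ(0,q) = ∅; δ(1,q) = {3}; δ(3,q) = {0, 1, 2, 3}; δ(4,q) = {2, 3, 4}.
Union: {0, 1, 2, 3, 4}.
After q: {0, 1, 2, 3, 4}.
δ(0,q) = ∅; δ(1,q) = {3}; δ(2,q) = {2, 4}; δ(3,q) = {0, 1, 2, 3}; δ(4,q) = {2, 3, 4}.
Union: {0, 1, 2, 3, 4}.
After q: {0, 1, 2, 3, 4}.
δ(0,p) = {0, 1, 3, 4}; δ(1,p) = {2, 3, 4}; δ(2,p) = ∅; δ(3,p) = {1}; δ(4,p) = {3}.
Union: {0, 1, 2, 3, 4}.
After p: {0, 1, 2, 3, 4}.

{0, 1, 2, 3, 4}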